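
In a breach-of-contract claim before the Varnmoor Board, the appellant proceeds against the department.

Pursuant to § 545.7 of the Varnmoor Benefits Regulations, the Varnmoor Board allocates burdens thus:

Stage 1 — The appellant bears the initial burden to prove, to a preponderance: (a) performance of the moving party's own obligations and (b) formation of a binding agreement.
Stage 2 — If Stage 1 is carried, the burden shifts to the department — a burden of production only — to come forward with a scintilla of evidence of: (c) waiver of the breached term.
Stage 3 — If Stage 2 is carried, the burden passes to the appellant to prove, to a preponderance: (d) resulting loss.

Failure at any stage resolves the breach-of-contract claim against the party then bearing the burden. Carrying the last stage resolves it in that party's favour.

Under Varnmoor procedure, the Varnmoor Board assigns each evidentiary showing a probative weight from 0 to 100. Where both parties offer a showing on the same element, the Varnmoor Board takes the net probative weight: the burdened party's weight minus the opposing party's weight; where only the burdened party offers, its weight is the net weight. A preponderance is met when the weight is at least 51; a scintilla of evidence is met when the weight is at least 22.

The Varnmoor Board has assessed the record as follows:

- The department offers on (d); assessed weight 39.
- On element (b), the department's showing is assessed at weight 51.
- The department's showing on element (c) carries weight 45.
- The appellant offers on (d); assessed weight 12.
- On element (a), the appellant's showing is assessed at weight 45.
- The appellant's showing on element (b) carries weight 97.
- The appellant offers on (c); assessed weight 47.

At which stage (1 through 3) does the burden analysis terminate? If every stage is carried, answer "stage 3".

stage 1

Stage 1 (appellant, a preponderance, weight is at least 51): (a) 45 < 51 — fails; (b) net 97−51=46 < 51 — fails.
  The appellant does not carry Stage 1.
So the department prevails.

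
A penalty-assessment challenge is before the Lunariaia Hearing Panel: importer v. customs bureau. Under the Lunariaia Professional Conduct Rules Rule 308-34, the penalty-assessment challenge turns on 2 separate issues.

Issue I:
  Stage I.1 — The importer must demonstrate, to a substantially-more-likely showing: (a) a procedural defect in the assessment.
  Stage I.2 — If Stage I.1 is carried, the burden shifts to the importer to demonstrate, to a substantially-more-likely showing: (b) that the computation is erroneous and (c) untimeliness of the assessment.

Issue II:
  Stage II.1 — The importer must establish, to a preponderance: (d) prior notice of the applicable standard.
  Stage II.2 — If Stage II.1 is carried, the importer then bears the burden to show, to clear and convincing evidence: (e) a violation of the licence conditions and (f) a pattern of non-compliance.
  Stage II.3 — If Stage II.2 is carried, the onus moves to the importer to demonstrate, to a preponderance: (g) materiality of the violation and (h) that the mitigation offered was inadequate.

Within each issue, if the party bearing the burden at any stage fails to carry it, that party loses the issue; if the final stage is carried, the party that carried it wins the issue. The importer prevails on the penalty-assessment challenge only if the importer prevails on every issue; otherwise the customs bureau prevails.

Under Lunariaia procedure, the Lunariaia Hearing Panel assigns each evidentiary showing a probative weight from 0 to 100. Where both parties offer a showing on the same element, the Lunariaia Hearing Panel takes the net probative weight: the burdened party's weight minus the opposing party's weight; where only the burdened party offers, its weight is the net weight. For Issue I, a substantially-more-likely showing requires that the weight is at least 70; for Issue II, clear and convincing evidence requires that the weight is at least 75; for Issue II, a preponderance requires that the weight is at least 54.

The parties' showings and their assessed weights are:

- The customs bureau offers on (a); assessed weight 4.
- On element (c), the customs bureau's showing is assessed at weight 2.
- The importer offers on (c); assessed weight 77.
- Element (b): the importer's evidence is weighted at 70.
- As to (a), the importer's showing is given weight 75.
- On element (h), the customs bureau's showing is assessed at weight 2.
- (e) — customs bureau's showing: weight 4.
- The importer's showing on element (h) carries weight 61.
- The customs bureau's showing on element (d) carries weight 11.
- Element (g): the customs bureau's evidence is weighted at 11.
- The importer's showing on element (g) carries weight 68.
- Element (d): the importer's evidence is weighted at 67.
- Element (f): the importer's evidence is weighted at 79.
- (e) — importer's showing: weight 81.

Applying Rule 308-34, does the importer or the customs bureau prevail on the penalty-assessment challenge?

— Issue I —
Stage I.1 (importer, a substantially-more-likely showing, weight is at least 70): (a) net 75−4=71 ≥ 70 — meets.
  Stage I.1 is satisfied; the importer continues to bear the burden.
Stage I.2 (importer, a substantially-more-likely showing, weight is at least 70): (b) 70 ≥ 70 — meets; (c) net 77−2=75 ≥ 70 — meets.
  Stage I.2 carried; the final stage is satisfied.
Every stage carried; the importer prevails on this issue.
— Issue II —
At Stage II.1 the importer must meet a preponderance (weight is at least 54): on (d) the weight is 67 less the opposing 11 gives net 56, ≥ 54, so (d) meets the standard.
  Stage II.1 is satisfied; the importer continues to bear the burden.
At Stage II.2 the importer must meet clear and convincing evidence (weight is at least 75): on (e) the weight is 81 less the opposing 4 gives net 77, ≥ 75, so (e) meets the standard; on (f) the weight is 79, which does reach 75, so (f) meets the standard.
  Stage II.2 carried; the burden remains with the importer.
At Stage II.3 the importer must meet a preponderance (weight is at least 54): on (g) the weight is 68 less the opposing 11 gives net 57, which does reach 54, so (g) meets the standard; on (h) the weight is 61 less the opposing 2 gives net 59, which does reach 54, so (h) meets the standard.
  All elements met at the final stage.
All stages carried — the importer prevails on this issue.
Per-issue: Issue I → importer; Issue II → importer. The importer must prevail on every issue; overall, the importer prevails.

importer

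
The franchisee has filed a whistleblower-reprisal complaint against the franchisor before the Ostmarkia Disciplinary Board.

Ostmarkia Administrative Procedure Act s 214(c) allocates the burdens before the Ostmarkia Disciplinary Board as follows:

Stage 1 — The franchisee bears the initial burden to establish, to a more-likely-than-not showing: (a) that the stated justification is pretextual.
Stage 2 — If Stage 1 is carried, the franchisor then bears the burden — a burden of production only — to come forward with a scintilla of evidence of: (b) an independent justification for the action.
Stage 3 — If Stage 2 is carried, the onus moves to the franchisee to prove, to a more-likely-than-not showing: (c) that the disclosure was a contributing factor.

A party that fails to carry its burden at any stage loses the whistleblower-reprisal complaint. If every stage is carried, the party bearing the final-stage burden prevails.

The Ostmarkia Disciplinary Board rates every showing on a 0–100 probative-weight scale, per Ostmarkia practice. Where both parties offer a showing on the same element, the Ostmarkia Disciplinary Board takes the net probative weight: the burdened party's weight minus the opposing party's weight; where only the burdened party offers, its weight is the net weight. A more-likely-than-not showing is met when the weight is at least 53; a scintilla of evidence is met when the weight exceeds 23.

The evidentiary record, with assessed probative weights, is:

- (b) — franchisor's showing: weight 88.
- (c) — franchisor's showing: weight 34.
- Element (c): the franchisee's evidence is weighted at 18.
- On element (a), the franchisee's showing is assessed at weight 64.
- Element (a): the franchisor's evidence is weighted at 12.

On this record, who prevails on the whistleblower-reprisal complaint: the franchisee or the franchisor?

franchisor

Stage 1 — burden on franchisee; standard: a more-likely-than-not showing (weight is at least 53).
    (a): 64 − 12 = 52 < 53 [not met]
  The franchisee does not carry Stage 1.
The franchisor prevails.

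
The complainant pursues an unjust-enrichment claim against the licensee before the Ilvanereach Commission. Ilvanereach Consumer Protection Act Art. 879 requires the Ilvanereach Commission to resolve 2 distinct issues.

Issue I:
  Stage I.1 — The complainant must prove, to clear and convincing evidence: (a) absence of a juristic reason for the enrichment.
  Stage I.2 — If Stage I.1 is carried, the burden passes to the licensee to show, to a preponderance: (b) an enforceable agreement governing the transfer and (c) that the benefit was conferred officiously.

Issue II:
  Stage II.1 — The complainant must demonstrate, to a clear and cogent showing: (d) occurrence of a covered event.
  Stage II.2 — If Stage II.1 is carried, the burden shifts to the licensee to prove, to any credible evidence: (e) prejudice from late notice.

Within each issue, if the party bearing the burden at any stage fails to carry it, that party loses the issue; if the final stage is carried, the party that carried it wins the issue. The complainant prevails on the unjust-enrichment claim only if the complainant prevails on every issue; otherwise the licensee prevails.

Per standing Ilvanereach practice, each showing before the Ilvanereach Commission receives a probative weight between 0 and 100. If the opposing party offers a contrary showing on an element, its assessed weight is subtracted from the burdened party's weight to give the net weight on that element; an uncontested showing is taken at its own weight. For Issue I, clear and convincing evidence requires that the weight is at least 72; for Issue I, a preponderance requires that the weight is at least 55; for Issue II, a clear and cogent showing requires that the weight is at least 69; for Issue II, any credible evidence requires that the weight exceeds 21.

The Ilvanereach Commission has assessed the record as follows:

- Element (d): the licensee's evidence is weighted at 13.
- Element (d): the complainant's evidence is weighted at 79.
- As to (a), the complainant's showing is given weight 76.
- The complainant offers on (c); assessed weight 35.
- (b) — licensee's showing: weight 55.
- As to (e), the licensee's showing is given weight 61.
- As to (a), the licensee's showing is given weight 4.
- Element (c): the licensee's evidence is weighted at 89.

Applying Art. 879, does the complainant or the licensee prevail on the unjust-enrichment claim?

— Issue I —
Stage I.1 — burden on complainant; standard: clear and convincing evidence (weight is at least 72).
    (a): 76 − 4 = 72 ≥ 72 [met]
  Stage I.1 is satisfied; the onus moves to the licensee.
Stage I.2 — burden on licensee; standard: a preponderance (weight is at least 55).
    (b): 55 ≥ 55 [met]
    (c): 89 − 35 = 54 < 55 [not met]
  The licensee does not carry Stage I.2.
The complainant prevails on this issue.
— Issue II —
Stage II.1 — burden on complainant; standard: a clear and cogent showing (weight is at least 69).
    (d): 79 − 13 = 66 < 69 [not met]
  The complainant does not carry Stage II.1.
So the licensee prevails on this issue.
Per-issue: Issue I → complainant; Issue II → licensee. The complainant must prevail on every issue; overall, the licensee prevails.

licensee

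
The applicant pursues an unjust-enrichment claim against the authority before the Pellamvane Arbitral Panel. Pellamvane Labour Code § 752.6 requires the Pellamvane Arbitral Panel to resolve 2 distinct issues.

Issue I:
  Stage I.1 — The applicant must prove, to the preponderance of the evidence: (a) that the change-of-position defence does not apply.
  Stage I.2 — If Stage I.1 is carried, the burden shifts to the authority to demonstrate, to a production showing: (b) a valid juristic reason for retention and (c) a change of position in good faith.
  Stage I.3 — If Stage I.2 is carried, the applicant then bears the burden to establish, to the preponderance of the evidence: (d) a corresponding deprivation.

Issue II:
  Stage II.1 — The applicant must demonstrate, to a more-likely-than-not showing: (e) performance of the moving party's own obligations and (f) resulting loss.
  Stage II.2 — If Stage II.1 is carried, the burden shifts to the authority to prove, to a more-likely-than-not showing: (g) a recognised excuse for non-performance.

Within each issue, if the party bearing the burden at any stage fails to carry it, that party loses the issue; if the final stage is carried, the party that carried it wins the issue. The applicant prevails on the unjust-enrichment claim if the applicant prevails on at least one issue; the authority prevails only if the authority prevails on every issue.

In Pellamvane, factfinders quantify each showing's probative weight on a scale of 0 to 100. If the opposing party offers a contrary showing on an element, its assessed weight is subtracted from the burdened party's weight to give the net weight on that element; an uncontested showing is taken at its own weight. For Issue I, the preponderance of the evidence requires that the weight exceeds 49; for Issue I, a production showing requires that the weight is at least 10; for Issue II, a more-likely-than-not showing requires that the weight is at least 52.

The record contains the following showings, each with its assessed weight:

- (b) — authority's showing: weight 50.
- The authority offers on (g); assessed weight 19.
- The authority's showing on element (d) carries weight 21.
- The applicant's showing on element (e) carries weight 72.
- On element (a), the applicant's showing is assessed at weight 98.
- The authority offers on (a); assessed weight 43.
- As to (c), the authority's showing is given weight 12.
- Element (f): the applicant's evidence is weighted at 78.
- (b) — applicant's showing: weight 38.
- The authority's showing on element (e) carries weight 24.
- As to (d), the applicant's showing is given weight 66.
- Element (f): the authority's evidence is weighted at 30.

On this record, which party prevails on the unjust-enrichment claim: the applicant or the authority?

— Issue I —
Stage I.1 — burden on applicant; standard: the preponderance of the evidence (weight exceeds 49).
    (a): 98 − 43 = 55 > 49 [met]
  Stage I.1 carried; the burden shifts to the authority.
Stage I.2 — burden on authority; standard: a production showing (weight is at least 10).
    (b): 50 − 38 = 12 ≥ 10 [met]
    (c): 12 ≥ 10 [met]
  Stage I.2 is satisfied; the onus moves to the applicant.
Stage I.3 — burden on applicant; standard: the preponderance of the evidence (weight exceeds 49).
    (d): 66 − 21 = 45 ≤ 49 [not met]
  The applicant does not carry Stage I.3.
The authority prevails on this issue.
— Issue II —
At Stage II.1 the applicant must meet a more-likely-than-not showing (weight is at least 52): on (e) the weight is 72 less the opposing 24 gives net 48, < 52, so (e) does not meet the standard; on (f) the weight is 78 less the opposing 30 gives net 48, < 52, so (f) does not meet the standard.
  Stage II.1 not carried; the applicant fails its burden.
The analysis ends at Stage II.1; the authority prevails on this issue.
Per-issue: Issue I → authority; Issue II → authority. The applicant must prevail on at least one issue; overall, the authority prevails.

authority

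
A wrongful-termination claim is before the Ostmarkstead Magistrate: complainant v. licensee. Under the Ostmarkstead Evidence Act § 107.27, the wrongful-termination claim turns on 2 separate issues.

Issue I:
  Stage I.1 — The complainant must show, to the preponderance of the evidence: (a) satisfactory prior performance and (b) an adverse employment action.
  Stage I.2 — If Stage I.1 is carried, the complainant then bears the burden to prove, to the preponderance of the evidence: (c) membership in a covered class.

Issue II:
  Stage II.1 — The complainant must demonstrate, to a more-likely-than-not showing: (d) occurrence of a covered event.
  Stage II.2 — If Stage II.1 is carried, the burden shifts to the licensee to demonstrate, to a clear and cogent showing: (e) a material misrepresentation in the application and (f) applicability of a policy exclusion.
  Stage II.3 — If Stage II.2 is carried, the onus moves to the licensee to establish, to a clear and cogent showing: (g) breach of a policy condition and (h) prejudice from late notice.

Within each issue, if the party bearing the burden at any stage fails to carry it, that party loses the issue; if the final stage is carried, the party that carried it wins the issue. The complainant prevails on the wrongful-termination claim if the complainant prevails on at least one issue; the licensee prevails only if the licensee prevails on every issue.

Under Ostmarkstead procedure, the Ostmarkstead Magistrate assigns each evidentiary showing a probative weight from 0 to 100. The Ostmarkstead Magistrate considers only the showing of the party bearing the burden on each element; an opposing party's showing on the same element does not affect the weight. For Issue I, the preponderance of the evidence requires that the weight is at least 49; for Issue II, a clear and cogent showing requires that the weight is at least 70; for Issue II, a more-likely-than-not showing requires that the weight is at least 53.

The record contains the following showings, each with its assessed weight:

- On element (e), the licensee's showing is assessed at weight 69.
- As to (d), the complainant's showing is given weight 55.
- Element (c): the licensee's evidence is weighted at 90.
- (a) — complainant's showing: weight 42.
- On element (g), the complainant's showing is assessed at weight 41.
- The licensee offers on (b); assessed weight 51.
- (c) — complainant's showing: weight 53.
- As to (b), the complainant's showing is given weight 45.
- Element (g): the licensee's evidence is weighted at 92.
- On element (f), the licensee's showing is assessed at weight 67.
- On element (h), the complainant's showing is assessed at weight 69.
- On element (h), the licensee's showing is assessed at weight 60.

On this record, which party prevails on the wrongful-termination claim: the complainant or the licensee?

— Issue I —
Stage I.1 (complainant, the preponderance of the evidence, weight is at least 49): (a) 42 < 49 — fails; (b) 45 (licensee's 51 disregarded) < 49 — fails.
  Not every element is met, so the complainant fails to carry Stage I.1.
The analysis ends at Stage I.1; the licensee prevails on this issue.
— Issue II —
At Stage II.1 the complainant must meet a more-likely-than-not showing (weight is at least 53): on (d) the weight is 55, which does reach 53, so (d) meets the standard.
  All elements met. The burden passes to the licensee.
At Stage II.2 the licensee must meet a clear and cogent showing (weight is at least 70): on (e) the weight is 69, < 70, so (e) does not meet the standard; on (f) the weight is 67, < 70, so (f) does not meet the standard.
  Stage II.2 not carried; the licensee fails its burden.
The complainant prevails on this issue.
Per-issue: Issue I → licensee; Issue II → complainant. The complainant must prevail on at least one issue; overall, the complainant prevails.

complainant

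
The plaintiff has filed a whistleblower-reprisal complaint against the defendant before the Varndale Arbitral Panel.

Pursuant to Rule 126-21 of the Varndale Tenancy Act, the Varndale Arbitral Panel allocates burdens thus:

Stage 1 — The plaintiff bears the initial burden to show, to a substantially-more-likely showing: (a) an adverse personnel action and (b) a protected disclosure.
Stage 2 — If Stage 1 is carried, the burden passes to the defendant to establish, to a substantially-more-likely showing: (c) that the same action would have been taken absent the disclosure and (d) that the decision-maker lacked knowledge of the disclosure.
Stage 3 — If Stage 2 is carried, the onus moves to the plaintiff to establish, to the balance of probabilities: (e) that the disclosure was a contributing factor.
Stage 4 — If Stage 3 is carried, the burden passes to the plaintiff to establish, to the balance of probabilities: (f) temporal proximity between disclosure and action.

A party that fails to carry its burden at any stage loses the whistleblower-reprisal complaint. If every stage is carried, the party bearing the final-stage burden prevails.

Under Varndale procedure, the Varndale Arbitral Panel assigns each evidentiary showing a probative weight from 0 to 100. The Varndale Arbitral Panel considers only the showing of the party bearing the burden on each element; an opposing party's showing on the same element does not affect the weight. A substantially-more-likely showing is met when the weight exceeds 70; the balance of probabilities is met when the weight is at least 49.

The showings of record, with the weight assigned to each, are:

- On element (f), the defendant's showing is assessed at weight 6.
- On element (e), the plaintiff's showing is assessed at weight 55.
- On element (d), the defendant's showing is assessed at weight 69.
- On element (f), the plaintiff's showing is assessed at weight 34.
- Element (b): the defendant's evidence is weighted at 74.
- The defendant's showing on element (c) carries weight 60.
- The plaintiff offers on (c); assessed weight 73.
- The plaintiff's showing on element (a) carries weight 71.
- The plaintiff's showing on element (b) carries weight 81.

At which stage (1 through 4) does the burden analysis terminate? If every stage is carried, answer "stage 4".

stage 2

Stage 1 (plaintiff, a substantially-more-likely showing, weight exceeds 70): (a) 71 > 70 — meets; (b) 81 (defendant's 74 disregarded) > 70 — meets.
  Stage 1 carried; the burden shifts to the defendant.
Stage 2 (defendant, a substantially-more-likely showing, weight exceeds 70): (c) 60 (plaintiff's 73 disregarded) ≤ 70 — fails; (d) 69 ≤ 70 — fails.
  The defendant does not carry Stage 2.
The plaintiff prevails.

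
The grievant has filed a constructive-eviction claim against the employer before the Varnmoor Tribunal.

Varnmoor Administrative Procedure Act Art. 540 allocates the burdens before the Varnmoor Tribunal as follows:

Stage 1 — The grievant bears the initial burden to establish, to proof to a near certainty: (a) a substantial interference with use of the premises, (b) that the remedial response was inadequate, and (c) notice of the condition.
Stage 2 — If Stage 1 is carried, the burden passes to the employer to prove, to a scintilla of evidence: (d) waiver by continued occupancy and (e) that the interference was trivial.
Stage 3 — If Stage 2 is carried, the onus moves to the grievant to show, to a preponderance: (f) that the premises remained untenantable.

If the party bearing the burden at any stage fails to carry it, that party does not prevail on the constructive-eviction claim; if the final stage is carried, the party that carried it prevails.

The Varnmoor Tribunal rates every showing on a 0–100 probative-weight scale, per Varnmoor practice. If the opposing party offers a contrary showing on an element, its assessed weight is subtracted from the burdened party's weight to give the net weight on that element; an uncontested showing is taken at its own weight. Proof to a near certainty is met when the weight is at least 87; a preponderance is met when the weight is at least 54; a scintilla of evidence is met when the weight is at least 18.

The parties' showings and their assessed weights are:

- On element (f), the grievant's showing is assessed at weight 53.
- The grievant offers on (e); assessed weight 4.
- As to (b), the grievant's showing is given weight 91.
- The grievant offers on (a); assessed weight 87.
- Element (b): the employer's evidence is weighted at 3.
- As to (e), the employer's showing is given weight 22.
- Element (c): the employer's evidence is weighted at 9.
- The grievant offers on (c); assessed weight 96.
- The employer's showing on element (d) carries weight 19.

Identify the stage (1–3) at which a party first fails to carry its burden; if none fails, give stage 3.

stage 3

Stage 1 (grievant, proof to a near certainty, weight is at least 87): (a) 87 ≥ 87 — meets; (b) net 91−3=88 ≥ 87 — meets; (c) net 96−9=87 ≥ 87 — meets.
  All elements met. The burden passes to the employer.
Stage 2 (employer, a scintilla of evidence, weight is at least 18): (d) 19 ≥ 18 — meets; (e) net 22−4=18 ≥ 18 — meets.
  Stage 2 is satisfied; the onus moves to the grievant.
Stage 3 (grievant, a preponderance, weight is at least 54): (f) 53 < 54 — fails.
  Stage 3 not carried; the grievant fails its burden.
So the employer prevails.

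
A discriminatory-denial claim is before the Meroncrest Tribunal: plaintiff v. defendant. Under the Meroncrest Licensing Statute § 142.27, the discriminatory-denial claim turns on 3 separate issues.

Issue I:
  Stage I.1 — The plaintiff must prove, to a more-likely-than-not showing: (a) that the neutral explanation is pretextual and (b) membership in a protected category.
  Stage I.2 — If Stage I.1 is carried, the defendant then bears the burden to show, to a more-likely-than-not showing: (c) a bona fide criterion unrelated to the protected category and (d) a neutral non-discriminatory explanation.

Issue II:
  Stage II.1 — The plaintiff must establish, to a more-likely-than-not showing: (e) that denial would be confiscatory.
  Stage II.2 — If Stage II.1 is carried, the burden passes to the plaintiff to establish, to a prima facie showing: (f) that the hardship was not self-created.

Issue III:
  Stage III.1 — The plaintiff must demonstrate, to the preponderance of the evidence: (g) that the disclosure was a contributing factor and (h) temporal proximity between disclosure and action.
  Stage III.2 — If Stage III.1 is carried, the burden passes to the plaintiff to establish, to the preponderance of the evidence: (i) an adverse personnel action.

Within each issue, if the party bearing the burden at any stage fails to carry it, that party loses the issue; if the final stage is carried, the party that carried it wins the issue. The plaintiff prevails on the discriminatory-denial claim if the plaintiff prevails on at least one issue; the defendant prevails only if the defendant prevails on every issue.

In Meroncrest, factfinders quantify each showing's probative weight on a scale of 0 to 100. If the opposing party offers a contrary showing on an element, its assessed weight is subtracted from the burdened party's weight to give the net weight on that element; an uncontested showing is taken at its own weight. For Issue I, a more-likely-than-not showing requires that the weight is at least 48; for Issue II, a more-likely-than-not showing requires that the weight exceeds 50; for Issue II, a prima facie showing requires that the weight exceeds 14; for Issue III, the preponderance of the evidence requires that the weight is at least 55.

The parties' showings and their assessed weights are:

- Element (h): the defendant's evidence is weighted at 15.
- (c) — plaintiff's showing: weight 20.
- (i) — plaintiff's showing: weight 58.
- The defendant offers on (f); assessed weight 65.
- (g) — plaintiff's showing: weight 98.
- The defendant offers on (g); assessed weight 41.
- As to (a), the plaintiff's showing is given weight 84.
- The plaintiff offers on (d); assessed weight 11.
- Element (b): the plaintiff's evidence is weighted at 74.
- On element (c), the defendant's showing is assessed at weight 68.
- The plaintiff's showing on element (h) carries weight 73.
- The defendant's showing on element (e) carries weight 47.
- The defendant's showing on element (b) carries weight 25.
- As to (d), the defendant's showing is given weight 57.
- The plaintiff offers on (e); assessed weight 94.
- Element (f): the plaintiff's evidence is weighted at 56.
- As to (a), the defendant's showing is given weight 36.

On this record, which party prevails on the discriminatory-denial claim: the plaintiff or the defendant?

plaintiff

— Issue I —
Stage I.1 — burden on plaintiff; standard: a more-likely-than-not showing (weight is at least 48).
    (a): 84 − 36 = 48 ≥ 48 [met]
    (b): 74 − 25 = 49 ≥ 48 [met]
  All elements met. The burden passes to the defendant.
Stage I.2 — burden on defendant; standard: a more-likely-than-not showing (weight is at least 48).
    (c): 68 − 20 = 48 ≥ 48 [met]
    (d): 57 − 11 = 46 < 48 [not met]
  Not every element is met, so the defendant fails to carry Stage I.2.
The analysis ends at Stage I.2; the plaintiff prevails on this issue.
— Issue II —
Stage II.1 — burden on plaintiff; standard: a more-likely-than-not showing (weight exceeds 50).
    (e): 94 − 47 = 47 ≤ 50 [not met]
  Not every element is met, so the plaintiff fails to carry Stage II.1.
The analysis ends at Stage II.1; the defendant prevails on this issue.
— Issue III —
Stage III.1 — burden on plaintiff; standard: the preponderance of the evidence (weight is at least 55).
    (g): 98 − 41 = 57 ≥ 55 [met]
    (h): 73 − 15 = 58 ≥ 55 [met]
  Stage III.1 is satisfied; the plaintiff continues to bear the burden.
Stage III.2 — burden on plaintiff; standard: the preponderance of the evidence (weight is at least 55).
    (i): 58 ≥ 55 [met]
  Stage III.2 carried; the final stage is satisfied.
With every stage satisfied, the plaintiff prevails on this issue.
Per-issue: Issue I → plaintiff; Issue II → defendant; Issue III → plaintiff. The plaintiff must prevail on at least one issue; overall, the plaintiff prevails.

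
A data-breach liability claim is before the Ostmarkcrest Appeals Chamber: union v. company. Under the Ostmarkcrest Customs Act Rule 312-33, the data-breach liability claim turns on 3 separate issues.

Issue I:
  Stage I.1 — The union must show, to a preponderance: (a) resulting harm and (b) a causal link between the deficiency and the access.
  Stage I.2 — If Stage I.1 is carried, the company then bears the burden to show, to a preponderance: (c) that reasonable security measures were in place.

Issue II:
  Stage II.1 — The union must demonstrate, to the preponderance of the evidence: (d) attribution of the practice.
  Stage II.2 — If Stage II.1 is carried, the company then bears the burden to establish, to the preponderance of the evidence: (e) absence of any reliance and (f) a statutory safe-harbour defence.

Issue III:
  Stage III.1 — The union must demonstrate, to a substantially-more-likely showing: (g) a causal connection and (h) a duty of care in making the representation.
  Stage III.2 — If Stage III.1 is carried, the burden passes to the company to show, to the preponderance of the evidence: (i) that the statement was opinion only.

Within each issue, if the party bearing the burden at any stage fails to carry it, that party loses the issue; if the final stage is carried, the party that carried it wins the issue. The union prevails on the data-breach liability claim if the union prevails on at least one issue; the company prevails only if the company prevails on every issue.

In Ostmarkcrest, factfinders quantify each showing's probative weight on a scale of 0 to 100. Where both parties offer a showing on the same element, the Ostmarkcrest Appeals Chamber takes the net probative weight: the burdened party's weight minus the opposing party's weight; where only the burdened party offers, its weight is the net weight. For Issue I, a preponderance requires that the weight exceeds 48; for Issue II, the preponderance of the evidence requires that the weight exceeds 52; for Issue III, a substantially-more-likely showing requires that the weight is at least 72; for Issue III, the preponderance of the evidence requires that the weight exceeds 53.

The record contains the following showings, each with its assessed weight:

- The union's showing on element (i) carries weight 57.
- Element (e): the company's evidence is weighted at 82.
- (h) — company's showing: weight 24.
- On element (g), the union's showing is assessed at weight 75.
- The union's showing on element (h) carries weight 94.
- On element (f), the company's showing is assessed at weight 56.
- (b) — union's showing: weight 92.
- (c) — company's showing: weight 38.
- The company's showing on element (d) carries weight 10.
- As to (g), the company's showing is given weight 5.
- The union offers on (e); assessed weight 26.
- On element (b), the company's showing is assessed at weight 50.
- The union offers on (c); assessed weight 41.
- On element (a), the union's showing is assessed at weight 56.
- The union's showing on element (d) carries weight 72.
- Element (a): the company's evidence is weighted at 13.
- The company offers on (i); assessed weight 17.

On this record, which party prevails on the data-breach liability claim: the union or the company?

company

— Issue I —
At Stage I.1 the union must meet a preponderance (weight exceeds 48): on (a) the weight is 56 less the opposing 13 gives net 43, which does not exceed 48, so (a) does not meet the standard; on (b) the weight is 92 less the opposing 50 gives net 42, ≤ 48, so (b) does not meet the standard.
  Not every element is met, so the union fails to carry Stage I.1.
The analysis ends at Stage I.1; the company prevails on this issue.
— Issue II —
Stage II.1 (union, the preponderance of the evidence, weight exceeds 52): (d) net 72−10=62 > 52 — meets.
  All elements met. The burden passes to the company.
Stage II.2 (company, the preponderance of the evidence, weight exceeds 52): (e) net 82−26=56 > 52 — meets; (f) 56 > 52 — meets.
  The company carries the last stage.
Every stage carried; the company prevails on this issue.
— Issue III —
At Stage III.1 the union must meet a substantially-more-likely showing (weight is at least 72): on (g) the weight is 75 less the opposing 5 gives net 70, which does not reach 72, so (g) does not meet the standard; on (h) the weight is 94 less the opposing 24 gives net 70, < 72, so (h) does not meet the standard.
  Not every element is met, so the union fails to carry Stage III.1.
The analysis ends at Stage III.1; the company prevails on this issue.
Per-issue: Issue I → company; Issue II → company; Issue III → company. The union must prevail on at least one issue; overall, the company prevails.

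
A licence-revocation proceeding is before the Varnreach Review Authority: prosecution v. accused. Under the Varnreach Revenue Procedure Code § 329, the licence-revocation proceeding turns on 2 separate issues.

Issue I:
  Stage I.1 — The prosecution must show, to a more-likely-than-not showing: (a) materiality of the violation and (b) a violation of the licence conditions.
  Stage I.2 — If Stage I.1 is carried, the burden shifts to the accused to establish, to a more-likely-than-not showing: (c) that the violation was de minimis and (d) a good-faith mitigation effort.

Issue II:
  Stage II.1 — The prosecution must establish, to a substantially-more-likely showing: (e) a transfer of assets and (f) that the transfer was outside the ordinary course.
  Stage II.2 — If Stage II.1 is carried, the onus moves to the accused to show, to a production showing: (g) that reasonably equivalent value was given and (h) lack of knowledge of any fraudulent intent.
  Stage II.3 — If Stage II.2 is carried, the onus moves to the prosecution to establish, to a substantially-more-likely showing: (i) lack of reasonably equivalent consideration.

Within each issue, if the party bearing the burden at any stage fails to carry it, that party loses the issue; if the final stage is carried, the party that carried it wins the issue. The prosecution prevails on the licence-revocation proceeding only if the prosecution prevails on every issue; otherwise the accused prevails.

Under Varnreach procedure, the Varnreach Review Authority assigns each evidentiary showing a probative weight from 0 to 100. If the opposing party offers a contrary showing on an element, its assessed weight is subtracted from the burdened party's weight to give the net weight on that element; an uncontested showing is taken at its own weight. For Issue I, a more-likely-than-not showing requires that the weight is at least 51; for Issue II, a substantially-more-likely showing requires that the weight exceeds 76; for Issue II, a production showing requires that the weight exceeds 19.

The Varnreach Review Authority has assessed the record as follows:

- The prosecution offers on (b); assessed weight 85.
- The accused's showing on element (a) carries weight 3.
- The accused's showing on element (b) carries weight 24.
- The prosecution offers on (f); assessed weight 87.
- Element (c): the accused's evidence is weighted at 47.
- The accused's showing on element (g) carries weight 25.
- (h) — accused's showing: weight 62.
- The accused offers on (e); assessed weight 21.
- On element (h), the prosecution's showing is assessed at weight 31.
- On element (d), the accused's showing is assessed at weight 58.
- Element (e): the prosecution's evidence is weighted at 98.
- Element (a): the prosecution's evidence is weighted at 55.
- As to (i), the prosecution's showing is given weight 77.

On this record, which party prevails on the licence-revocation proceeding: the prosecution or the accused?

— Issue I —
At Stage I.1 the prosecution must meet a more-likely-than-not showing (weight is at least 51): on (a) the weight is 55 less the opposing 3 gives net 52, ≥ 51, so (a) meets the standard; on (b) the weight is 85 less the opposing 24 gives net 61, which does reach 51, so (b) meets the standard.
  The prosecution carries Stage I.1; the accused now bears the burden.
At Stage I.2 the accused must meet a more-likely-than-not showing (weight is at least 51): on (c) the weight is 47, < 51, so (c) does not meet the standard; on (d) the weight is 58, which does reach 51, so (d) meets the standard.
  Not every element is met, so the accused fails to carry Stage I.2.
The analysis ends at Stage I.2; the prosecution prevails on this issue.
— Issue II —
Stage II.1 (prosecution, a substantially-more-likely showing, weight exceeds 76): (e) net 98−21=77 > 76 — meets; (f) 87 > 76 — meets.
  Stage II.1 is satisfied; the onus moves to the accused.
Stage II.2 (accused, a production showing, weight exceeds 19): (g) 25 > 19 — meets; (h) net 62−31=31 > 19 — meets.
  Stage II.2 carried; the burden shifts to the prosecution.
Stage II.3 (prosecution, a substantially-more-likely showing, weight exceeds 76): (i) 77 > 76 — meets.
  The prosecution carries the last stage.
Every stage carried; the prosecution prevails on this issue.
Per-issue: Issue I → prosecution; Issue II → prosecution. The prosecution must prevail on every issue; overall, the prosecution prevails.

prosecution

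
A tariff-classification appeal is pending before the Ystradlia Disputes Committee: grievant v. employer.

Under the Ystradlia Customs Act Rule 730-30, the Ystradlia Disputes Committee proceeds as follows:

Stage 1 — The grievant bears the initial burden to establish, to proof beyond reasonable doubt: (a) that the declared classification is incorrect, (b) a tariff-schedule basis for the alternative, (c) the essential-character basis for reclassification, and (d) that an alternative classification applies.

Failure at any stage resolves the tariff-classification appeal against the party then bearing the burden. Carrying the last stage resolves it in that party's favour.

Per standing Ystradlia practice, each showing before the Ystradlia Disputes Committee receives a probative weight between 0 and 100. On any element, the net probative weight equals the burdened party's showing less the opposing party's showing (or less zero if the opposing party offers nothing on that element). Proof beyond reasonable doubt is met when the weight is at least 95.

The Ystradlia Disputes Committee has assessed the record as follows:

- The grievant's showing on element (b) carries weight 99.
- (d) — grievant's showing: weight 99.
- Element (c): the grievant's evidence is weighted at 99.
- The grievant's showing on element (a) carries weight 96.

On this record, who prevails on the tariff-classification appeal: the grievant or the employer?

At Stage 1 the grievant must meet proof beyond reasonable doubt (weight is at least 95): on (a) the weight is 96, ≥ 95, so (a) meets the standard; on (b) the weight is 99, ≥ 95, so (b) meets the standard; on (c) the weight is 99, which does reach 95, so (c) meets the standard; on (d) the weight is 99, which does reach 95, so (d) meets the standard.
  Stage 1 carried; the final stage is satisfied.
Every stage carried; the grievant prevails.

grievant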